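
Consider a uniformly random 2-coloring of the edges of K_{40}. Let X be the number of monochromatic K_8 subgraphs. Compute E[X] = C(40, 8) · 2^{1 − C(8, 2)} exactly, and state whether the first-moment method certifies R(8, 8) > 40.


E[X] = C(40, 8) · 2^{1 − 28} = 76904685 · 2^{−27} = 76904685/134217728.
As a reduced fraction: E[X] = 76904685/134217728 ≈ 0.572985.
Is E[X] < 1? YES.
Since E[X] < 1, there exists a 2-coloring of K_{40} with no monochromatic K_8; hence R(8, 8) > 40.

E[X] = 76904685/134217728 ≈ 0.572985; E[X] < 1, so R(8, 8) > 40.


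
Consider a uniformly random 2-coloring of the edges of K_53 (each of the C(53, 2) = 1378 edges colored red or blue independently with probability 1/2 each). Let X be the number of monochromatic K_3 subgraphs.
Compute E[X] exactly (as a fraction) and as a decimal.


Let X = Σ_S X_S over the C(53, 3) = 23426 subsets S of size 3, where X_S = 1 if the K_3 on S is monochromatic.
For a fixed S, the K_3 on S has C(3, 2) = 3 edges. P[all 3 edges red] = (1/2)^3, and likewise for blue, so P[monochromatic] = 2·(1/2)^3 = 2^{1 − 3} = 1/4.
By linearity of expectation: E[X] = C(53, 3) · 2^{1 − 3} = 23426 · 1/4 = 11713/2.
Numerically: E[X] ≈ 5856.50000.

E[X] = C(53,3)·2^(1−C(3,2)) = 11713/2 ≈ 5856.50000.


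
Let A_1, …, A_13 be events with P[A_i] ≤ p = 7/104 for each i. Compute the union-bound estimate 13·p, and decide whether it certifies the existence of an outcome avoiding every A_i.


Union bound: P[∪_{i=1}^{13} A_i] ≤ Σ_i P[A_i] ≤ 13·p = 13·(7/104) = 7/8.
Numerically: 7/8 ≈ 0.875000.
Is 7/8 < 1? YES.
Since P[∪ A_i] ≤ 7/8 < 1, the complement has P[∩ A_i^c] ≥ 1 − 7/8 = 1/8 > 0, so some outcome avoids every A_i.

13·p = 7/8 ≈ 0.875000; existence CERTIFIED by the union bound.


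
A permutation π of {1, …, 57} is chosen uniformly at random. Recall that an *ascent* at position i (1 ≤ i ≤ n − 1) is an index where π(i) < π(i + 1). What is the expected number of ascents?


Write X = Σ X_I over i = 1, …, 56, with X_I the indicator of one ascent.
There are 56 indicators.
For each fixed i, the pair (π(i), π(i+1)) is a uniformly random ordered pair of distinct values from {1, …, 57}; by symmetry P[π(i) < π(i+1)] = 1/2.
By linearity: E[X] = 56 · (1/2) = (57 − 1) · (1/2) = 28 ≈ 28.00000.

E[X] = 28 = 28.00000.


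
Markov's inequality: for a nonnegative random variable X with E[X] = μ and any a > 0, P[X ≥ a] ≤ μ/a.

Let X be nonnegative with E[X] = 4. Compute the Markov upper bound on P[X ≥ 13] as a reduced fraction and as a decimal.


μ = E[X] = 4, a = 13.
Markov: P[X ≥ 13] ≤ μ/a = (4)/13 = 4/13.
Numerically: ≈ 0.30769.
(Since a = 13 > μ = 4.00000, the bound 4/13 is < 1 and informative.)

P[X ≥ 13] ≤ 4/13 ≈ 0.30769.


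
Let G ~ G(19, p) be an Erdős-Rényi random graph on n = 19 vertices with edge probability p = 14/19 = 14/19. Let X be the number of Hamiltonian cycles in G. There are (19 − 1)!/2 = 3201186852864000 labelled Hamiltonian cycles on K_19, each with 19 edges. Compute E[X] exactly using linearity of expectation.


K_19 has (19 − 1)!/2 = 3201186852864000 labelled Hamiltonian cycles.
For each such Hamiltonian cycle H, let X_H = 1 if all 19 edges of H are present in G. Then P[X_H = 1] = p^{19} = (14/19)^{19} = 5976303958948914397184/1978419655660313589123979.
Summing the indicators: E[X] = Σ_H E[X_H] = 3201186852864000 · p^{19} = 3201186852864000 · 5976303958948914397184/1978419655660313589123979 = 19131265662106339128470788663934976000/1978419655660313589123979.
Numerically: E[X] ≈ 9.67e+12.

E[X] = 3201186852864000 · (14/19)^{19} = 19131265662106339128470788663934976000/1978419655660313589123979 ≈ 9.67e+12.


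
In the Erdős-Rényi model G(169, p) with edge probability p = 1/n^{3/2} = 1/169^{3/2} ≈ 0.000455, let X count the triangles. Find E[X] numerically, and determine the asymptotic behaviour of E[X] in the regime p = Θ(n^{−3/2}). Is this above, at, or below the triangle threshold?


Number of potential triangles: C(169, 3) = 790244.
Each occurs with probability p³ ≈ (0.000455)³ ≈ 9.42996e-11.
By linearity: E[X] = C(169, 3)·p³ ≈ 790244 · 9.42996e-11 ≈ 0.000.
Since α = 3/2 > 1, p = c/n^{3/2} = o(1/n) is below the triangle threshold p ~ 1/n. Asymptotically E[X] ~ (c³/6)·n^{3(1−α)} = (1³/6)·n^{-1.5} → 0, so by Markov's inequality G has no triangles w.h.p.

E[X] ≈ 0.000; in regime p = Θ(1/n^{3/2}) E[X] tends to 0 (below the triangle threshold p ~ 1/n).


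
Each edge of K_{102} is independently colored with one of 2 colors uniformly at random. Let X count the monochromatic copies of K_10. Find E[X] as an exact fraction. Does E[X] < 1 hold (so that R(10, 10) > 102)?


E[X] = C(102, 10) · 2^{1 − 45} = 21300860967540 · 2^{−44} = 21300860967540/17592186044416.
As a reduced fraction: E[X] = 5325215241885/4398046511104 ≈ 1.21081.
Is E[X] < 1? NO.
Since E[X] ≥ 1, the first-moment bound is inconclusive at n = 102; it does NOT by itself certify R(10, 10) > 102.

E[X] = 5325215241885/4398046511104 ≈ 1.21081; E[X] ≥ 1; first-moment method inconclusive here.


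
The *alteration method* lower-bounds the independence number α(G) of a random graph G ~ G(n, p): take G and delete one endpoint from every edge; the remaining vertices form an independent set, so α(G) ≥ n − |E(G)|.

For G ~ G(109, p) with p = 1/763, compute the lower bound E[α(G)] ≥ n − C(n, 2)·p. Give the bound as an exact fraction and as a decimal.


E[|E(G)|] = C(109, 2)·p = 5886 · (1/763) = 54/7.
E[α(G)] ≥ n − E[|E(G)|] = 109 − 54/7 = 709/7.
Numerically: ≈ 101.2857.
(This is only a lower bound; the true E[α(G)] may be larger.)

E[α(G)] ≥ 709/7 ≈ 101.2857.


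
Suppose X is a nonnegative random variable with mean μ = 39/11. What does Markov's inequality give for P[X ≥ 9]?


μ = E[X] = 39/11, a = 9.
Markov: P[X ≥ 9] ≤ μ/a = (39/11)/9 = 13/33.
Numerically: ≈ 0.393939.
(Since a = 9 > μ = 3.545455, the bound 13/33 is < 1 and informative.)

P[X ≥ 9] ≤ 13/33 ≈ 0.393939.


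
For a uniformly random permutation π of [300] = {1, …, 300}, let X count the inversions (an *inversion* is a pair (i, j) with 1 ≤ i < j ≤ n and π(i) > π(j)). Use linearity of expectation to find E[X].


Write X = Σ X_I over the C(300, 2) = 44850 pairs i < j, with X_I the indicator of one inversion.
There are 44850 indicators.
For each fixed pair i < j, the values π(i) and π(j) are two distinct elements of {1, …, 300} in uniformly random order; by symmetry P[π(i) > π(j)] = 1/2.
By linearity: E[X] = 44850 · (1/2) = C(300, 2) · (1/2) = 44850/2 = 22425 ≈ 22425.00000.

E[X] = 22425 = 22425.00000.


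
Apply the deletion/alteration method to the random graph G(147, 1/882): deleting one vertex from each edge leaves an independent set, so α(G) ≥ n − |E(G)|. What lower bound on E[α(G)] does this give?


E[|E(G)|] = C(147, 2)·p = 10731 · (1/882) = 73/6.
E[α(G)] ≥ n − E[|E(G)|] = 147 − 73/6 = 809/6.
Numerically: ≈ 134.833333.
(This is only a lower bound; the true E[α(G)] may be larger.)

E[α(G)] ≥ 809/6 ≈ 134.833333.


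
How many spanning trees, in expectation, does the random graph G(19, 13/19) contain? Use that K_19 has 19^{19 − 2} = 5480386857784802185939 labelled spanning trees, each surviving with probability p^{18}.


K_19 has 19^{19 − 2} = 5480386857784802185939 labelled spanning trees.
For each such spanning tree H, let X_H = 1 if all 18 edges of H are present in G. Then P[X_H = 1] = p^{18} = (13/19)^{18} = 112455406951957393129/104127350297911241532841.
Summing the indicators: E[X] = Σ_H E[X_H] = 5480386857784802185939 · p^{18} = 5480386857784802185939 · 112455406951957393129/104127350297911241532841 = 112455406951957393129/19.
Numerically: E[X] ≈ 5.9187e+18.

E[X] = 5480386857784802185939 · (13/19)^{18} = 112455406951957393129/19 ≈ 5.9187e+18.


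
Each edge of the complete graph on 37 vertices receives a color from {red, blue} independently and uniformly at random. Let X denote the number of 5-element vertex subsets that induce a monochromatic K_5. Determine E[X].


Let X = Σ_S X_S over the C(37, 5) = 435897 subsets S of size 5, where X_S = 1 if the K_5 on S is monochromatic.
For a fixed S, the K_5 on S has C(5, 2) = 10 edges. P[all 10 edges red] = (1/2)^10, and likewise for blue, so P[monochromatic] = 2·(1/2)^10 = 2^{1 − 10} = 1/512.
By linearity of expectation: E[X] = C(37, 5) · 2^{1 − 10} = 435897 · 1/512 = 435897/512.
Numerically: E[X] ≈ 851.36133.

E[X] = C(37,5)·2^(1−C(5,2)) = 435897/512 ≈ 851.36133.


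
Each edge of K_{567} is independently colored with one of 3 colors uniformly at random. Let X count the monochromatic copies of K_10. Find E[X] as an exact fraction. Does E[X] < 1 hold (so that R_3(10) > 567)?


E[X] = C(567, 10) · 3^{1 − 45} = 873787071273467749398 · 3^{−44} = 873787071273467749398/984770902183611232881.
As a reduced fraction: E[X] = 10787494707079848758/12157665459056928801 ≈ 0.8873.
Is E[X] < 1? YES.
Since E[X] < 1, there exists a 3-coloring of K_{567} with no monochromatic K_10; hence R_3(10) > 567.

E[X] = 10787494707079848758/12157665459056928801 ≈ 0.8873; E[X] < 1, so R_3(10) > 567.


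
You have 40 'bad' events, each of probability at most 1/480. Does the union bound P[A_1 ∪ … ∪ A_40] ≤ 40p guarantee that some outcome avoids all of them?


Union bound: P[∪_{i=1}^{40} A_i] ≤ Σ_i P[A_i] ≤ 40·p = 40·(1/480) = 1/12.
Numerically: 1/12 ≈ 0.0833333.
Is 1/12 < 1? YES.
Since P[∪ A_i] ≤ 1/12 < 1, the complement has P[∩ A_i^c] ≥ 1 − 1/12 = 11/12 > 0, so some outcome avoids every A_i.

40·p = 1/12 ≈ 0.0833333; existence CERTIFIED by the union bound.


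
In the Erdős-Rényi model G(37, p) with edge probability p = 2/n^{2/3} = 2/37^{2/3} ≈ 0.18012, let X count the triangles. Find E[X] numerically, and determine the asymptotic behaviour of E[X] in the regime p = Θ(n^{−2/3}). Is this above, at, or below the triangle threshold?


Number of potential triangles: C(37, 3) = 7770.
Each occurs with probability p³ ≈ (0.18012)³ ≈ 5.8436815e-03.
By linearity: E[X] = C(37, 3)·p³ ≈ 7770 · 5.8436815e-03 ≈ 45.40541.
Since α = 2/3 < 1, p = c/n^{2/3} ≫ 1/n is above the triangle threshold p ~ 1/n. Asymptotically E[X] ~ (c³/6)·n^{3(1−α)} = (2³/6)·n^{1} → ∞; triangles are abundant w.h.p.

E[X] ≈ 45.40541; in regime p = Θ(1/n^{2/3}) E[X] diverges (above the triangle threshold p ~ 1/n).


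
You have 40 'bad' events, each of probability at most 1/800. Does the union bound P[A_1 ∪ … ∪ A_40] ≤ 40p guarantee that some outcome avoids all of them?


Union bound: P[∪_{i=1}^{40} A_i] ≤ Σ_i P[A_i] ≤ 40·p = 40·(1/800) = 1/20.
Numerically: 1/20 ≈ 0.050.
Is 1/20 < 1? YES.
Since P[∪ A_i] ≤ 1/20 < 1, the complement has P[∩ A_i^c] ≥ 1 − 1/20 = 19/20 > 0, so some outcome avoids every A_i.

40·p = 1/20 ≈ 0.050; existence CERTIFIED by the union bound.


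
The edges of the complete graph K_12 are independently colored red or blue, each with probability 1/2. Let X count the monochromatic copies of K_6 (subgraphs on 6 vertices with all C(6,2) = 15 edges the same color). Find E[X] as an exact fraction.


Let X = Σ_S X_S over the C(12, 6) = 924 subsets S of size 6, where X_S = 1 if the K_6 on S is monochromatic.
For a fixed S, the K_6 on S has C(6, 2) = 15 edges. P[all 15 edges red] = (1/2)^15, and likewise for blue, so P[monochromatic] = 2·(1/2)^15 = 2^{1 − 15} = 1/16384.
By linearity: E[X] = C(12, 6) · 2^{1 − 15} = 924 · 1/16384 = 231/4096.
Numerically: E[X] ≈ 0.056396.

E[X] = C(12,6)·2^(1−C(6,2)) = 231/4096 ≈ 0.056396.


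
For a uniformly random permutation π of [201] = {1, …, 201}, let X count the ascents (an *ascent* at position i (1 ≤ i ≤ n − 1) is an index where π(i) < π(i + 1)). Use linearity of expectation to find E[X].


Write X = Σ X_I over i = 1, …, 200, with X_I the indicator of one ascent.
There are 200 indicators.
For each fixed i, the pair (π(i), π(i+1)) is a uniformly random ordered pair of distinct values from {1, …, 201}; by symmetry P[π(i) < π(i+1)] = 1/2.
By linearity: E[X] = 200 · (1/2) = (201 − 1) · (1/2) = 100 ≈ 100.000000.

E[X] = 100 = 100.000000.


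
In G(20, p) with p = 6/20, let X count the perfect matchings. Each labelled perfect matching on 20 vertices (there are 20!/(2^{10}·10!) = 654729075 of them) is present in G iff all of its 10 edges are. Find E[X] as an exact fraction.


K_20 has 20!/(2^{10}·10!) = 654729075 labelled perfect matchings.
For each such perfect matching H, let X_H = 1 if all 10 edges of H are present in G. Then P[X_H = 1] = p^{10} = (3/10)^{10} = 59049/10000000000.
By linearity of expectation: E[X] = Σ_H E[X_H] = 654729075 · p^{10} = 654729075 · 59049/10000000000 = 1546443885987/400000000.
Numerically: E[X] ≈ 3.87e+03.

E[X] = 654729075 · (3/10)^{10} = 1546443885987/400000000 ≈ 3.87e+03.


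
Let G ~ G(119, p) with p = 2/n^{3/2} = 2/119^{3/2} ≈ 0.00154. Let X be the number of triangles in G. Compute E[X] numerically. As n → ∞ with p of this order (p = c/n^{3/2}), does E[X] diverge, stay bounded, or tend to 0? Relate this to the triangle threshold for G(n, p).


Number of potential triangles: C(119, 3) = 273819.
Each occurs with probability p³ ≈ (0.00154)³ ≈ 3.65703e-09.
By linearity: E[X] = C(119, 3)·p³ ≈ 273819 · 3.65703e-09 ≈ 0.001.
Since α = 3/2 > 1, p = c/n^{3/2} = o(1/n) is below the triangle threshold p ~ 1/n. Asymptotically E[X] ~ (c³/6)·n^{3(1−α)} = (2³/6)·n^{-1.5} → 0, so by Markov's inequality G has no triangles w.h.p.

E[X] ≈ 0.001; in regime p = Θ(1/n^{3/2}) E[X] tends to 0 (below the triangle threshold p ~ 1/n).


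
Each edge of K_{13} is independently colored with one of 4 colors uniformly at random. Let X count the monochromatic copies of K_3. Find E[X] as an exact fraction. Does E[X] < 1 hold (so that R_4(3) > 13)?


E[X] = C(13, 3) · 4^{1 − 3} = 286 · 4^{−2} = 286/16.
As a reduced fraction: E[X] = 143/8 ≈ 17.875000.
Is E[X] < 1? NO.
Since E[X] ≥ 1, the first-moment bound is inconclusive at n = 13; it does NOT by itself certify R_4(3) > 13.

E[X] = 143/8 ≈ 17.875000; E[X] ≥ 1; first-moment method inconclusive here.


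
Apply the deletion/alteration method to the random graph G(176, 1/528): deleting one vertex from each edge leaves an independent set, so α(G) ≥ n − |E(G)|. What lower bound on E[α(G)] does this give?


E[|E(G)|] = C(176, 2)·p = 15400 · (1/528) = 175/6.
E[α(G)] ≥ n − E[|E(G)|] = 176 − 175/6 = 881/6.
Numerically: ≈ 146.833333.
(This is only a lower bound; the true E[α(G)] may be larger.)

E[α(G)] ≥ 881/6 ≈ 146.833333.


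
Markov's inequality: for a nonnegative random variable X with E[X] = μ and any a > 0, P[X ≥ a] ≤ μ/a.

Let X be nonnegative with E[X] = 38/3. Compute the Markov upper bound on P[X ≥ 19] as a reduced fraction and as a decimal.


μ = E[X] = 38/3, a = 19.
Markov: P[X ≥ 19] ≤ μ/a = (38/3)/19 = 2/3.
Numerically: ≈ 0.6667.
(Since a = 19 > μ = 12.6667, the bound 2/3 is < 1 and informative.)

P[X ≥ 19] ≤ 2/3 ≈ 0.6667.


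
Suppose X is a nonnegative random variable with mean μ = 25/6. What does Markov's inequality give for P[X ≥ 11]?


μ = E[X] = 25/6, a = 11.
Markov: P[X ≥ 11] ≤ μ/a = (25/6)/11 = 25/66.
Numerically: ≈ 0.378788.
(Since a = 11 > μ = 4.166667, the bound 25/66 is < 1 and informative.)

P[X ≥ 11] ≤ 25/66 ≈ 0.378788.


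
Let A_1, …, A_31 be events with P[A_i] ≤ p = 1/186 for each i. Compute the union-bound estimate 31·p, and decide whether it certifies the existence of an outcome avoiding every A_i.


Union bound: P[∪_{i=1}^{31} A_i] ≤ Σ_i P[A_i] ≤ 31·p = 31·(1/186) = 1/6.
Numerically: 1/6 ≈ 0.16667.
Is 1/6 < 1? YES.
Since P[∪ A_i] ≤ 1/6 < 1, the complement has P[∩ A_i^c] ≥ 1 − 1/6 = 5/6 > 0, so some outcome avoids every A_i.

31·p = 1/6 ≈ 0.16667; existence CERTIFIED by the union bound.


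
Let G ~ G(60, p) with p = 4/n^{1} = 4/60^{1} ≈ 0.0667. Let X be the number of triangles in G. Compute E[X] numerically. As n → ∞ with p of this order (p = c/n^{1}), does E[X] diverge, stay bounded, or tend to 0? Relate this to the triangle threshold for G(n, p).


Number of potential triangles: C(60, 3) = 34220.
Each occurs with probability p³ ≈ (0.0667)³ ≈ 2.96296e-04.
By linearity: E[X] = C(60, 3)·p³ ≈ 34220 · 2.96296e-04 ≈ 10.139.
Here α = 1, so p = 4/n is exactly at the triangle threshold p ~ 1/n. Asymptotically E[X] → c³/6 = 4³/6 = 32/3 ≈ 10.667, a bounded constant. In this regime the triangle count is asymptotically Poisson(c³/6).

E[X] ≈ 10.139; in regime p = Θ(1/n^{1}) E[X] stays bounded (at the triangle threshold p ~ 1/n).


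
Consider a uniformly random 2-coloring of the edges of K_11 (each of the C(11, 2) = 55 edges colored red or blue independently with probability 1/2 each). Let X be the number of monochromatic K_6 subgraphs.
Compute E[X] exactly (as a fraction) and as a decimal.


Let X = Σ_S X_S over the C(11, 6) = 462 subsets S of size 6, where X_S = 1 if the K_6 on S is monochromatic.
For a fixed S, the K_6 on S has C(6, 2) = 15 edges. P[all 15 edges red] = (1/2)^15, and likewise for blue, so P[monochromatic] = 2·(1/2)^15 = 2^{1 − 15} = 1/16384.
Summing: E[X] = C(11, 6) · 2^{1 − 15} = 462 · 1/16384 = 231/8192.
Numerically: E[X] ≈ 0.028198.

E[X] = C(11,6)·2^(1−C(6,2)) = 231/8192 ≈ 0.028198.


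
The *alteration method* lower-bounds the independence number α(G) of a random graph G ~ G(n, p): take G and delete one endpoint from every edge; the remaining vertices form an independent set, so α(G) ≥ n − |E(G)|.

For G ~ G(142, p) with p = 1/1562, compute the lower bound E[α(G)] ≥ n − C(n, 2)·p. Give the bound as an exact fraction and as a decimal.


E[|E(G)|] = C(142, 2)·p = 10011 · (1/1562) = 141/22.
E[α(G)] ≥ n − E[|E(G)|] = 142 − 141/22 = 2983/22.
Numerically: ≈ 135.59091.
(This is only a lower bound; the true E[α(G)] may be larger.)

E[α(G)] ≥ 2983/22 ≈ 135.59091.


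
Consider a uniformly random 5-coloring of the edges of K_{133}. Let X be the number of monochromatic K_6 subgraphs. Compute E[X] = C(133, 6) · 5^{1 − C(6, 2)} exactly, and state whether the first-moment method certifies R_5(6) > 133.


E[X] = C(133, 6) · 5^{1 − 15} = 6856577728 · 5^{−14} = 6856577728/6103515625.
As a reduced fraction: E[X] = 6856577728/6103515625 ≈ 1.12338.
Is E[X] < 1? NO.
Since E[X] ≥ 1, the first-moment bound is inconclusive at n = 133; it does NOT by itself certify R_5(6) > 133.

E[X] = 6856577728/6103515625 ≈ 1.12338; E[X] ≥ 1; first-moment method inconclusive here.


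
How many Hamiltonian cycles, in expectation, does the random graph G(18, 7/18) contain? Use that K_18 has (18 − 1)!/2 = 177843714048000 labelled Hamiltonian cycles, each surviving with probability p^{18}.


K_18 has (18 − 1)!/2 = 177843714048000 labelled Hamiltonian cycles.
For each such Hamiltonian cycle H, let X_H = 1 if all 18 edges of H are present in G. Then P[X_H = 1] = p^{18} = (7/18)^{18} = 1628413597910449/39346408075296537575424.
By linearity: E[X] = Σ_H E[X_H] = 177843714048000 · p^{18} = 177843714048000 · 1628413597910449/39346408075296537575424 = 24246874921186846803875/3294258113514384.
Numerically: E[X] ≈ 7.36e+06.

E[X] = 177843714048000 · (7/18)^{18} = 24246874921186846803875/3294258113514384 ≈ 7.36e+06.


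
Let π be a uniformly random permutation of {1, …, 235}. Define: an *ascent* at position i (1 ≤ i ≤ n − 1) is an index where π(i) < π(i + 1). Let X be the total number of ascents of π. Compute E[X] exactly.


Write X = Σ X_I over i = 1, …, 234, with X_I the indicator of one ascent.
There are 234 indicators.
For each fixed i, the pair (π(i), π(i+1)) is a uniformly random ordered pair of distinct values from {1, …, 235}; by symmetry P[π(i) < π(i+1)] = 1/2.
By linearity: E[X] = 234 · (1/2) = (235 − 1) · (1/2) = 117 ≈ 117.000000.

E[X] = 117 = 117.000000.


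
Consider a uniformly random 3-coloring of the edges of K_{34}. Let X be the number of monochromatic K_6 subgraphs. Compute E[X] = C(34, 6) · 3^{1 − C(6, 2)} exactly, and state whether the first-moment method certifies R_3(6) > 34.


E[X] = C(34, 6) · 3^{1 − 15} = 1344904 · 3^{−14} = 1344904/4782969.
As a reduced fraction: E[X] = 1344904/4782969 ≈ 0.281.
Is E[X] < 1? YES.
Since E[X] < 1, there exists a 3-coloring of K_{34} with no monochromatic K_6; hence R_3(6) > 34.

E[X] = 1344904/4782969 ≈ 0.281; E[X] < 1, so R_3(6) > 34.


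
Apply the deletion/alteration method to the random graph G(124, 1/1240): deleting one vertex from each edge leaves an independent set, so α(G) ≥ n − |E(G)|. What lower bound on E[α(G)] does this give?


E[|E(G)|] = C(124, 2)·p = 7626 · (1/1240) = 123/20.
E[α(G)] ≥ n − E[|E(G)|] = 124 − 123/20 = 2357/20.
Numerically: ≈ 117.85000.
(This is only a lower bound; the true E[α(G)] may be larger.)

E[α(G)] ≥ 2357/20 ≈ 117.85000.


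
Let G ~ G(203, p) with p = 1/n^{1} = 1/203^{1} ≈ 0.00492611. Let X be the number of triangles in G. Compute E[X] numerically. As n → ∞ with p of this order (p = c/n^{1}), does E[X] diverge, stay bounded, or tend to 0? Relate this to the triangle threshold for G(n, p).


Number of potential triangles: C(203, 3) = 1373701.
Each occurs with probability p³ ≈ (0.00492611)³ ≈ 1.19539624e-07.
By linearity: E[X] = C(203, 3)·p³ ≈ 1373701 · 1.19539624e-07 ≈ 0.164212.
Here α = 1, so p = 1/n is exactly at the triangle threshold p ~ 1/n. Asymptotically E[X] → c³/6 = 1³/6 = 1/6 ≈ 0.166667, a bounded constant. In this regime the triangle count is asymptotically Poisson(c³/6).

E[X] ≈ 0.164212; in regime p = Θ(1/n^{1}) E[X] stays bounded (at the triangle threshold p ~ 1/n).


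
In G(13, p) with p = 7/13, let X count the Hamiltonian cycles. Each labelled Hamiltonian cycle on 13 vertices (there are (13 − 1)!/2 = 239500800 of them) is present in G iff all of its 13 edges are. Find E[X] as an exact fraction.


K_13 has (13 − 1)!/2 = 239500800 labelled Hamiltonian cycles.
For each such Hamiltonian cycle H, let X_H = 1 if all 13 edges of H are present in G. Then P[X_H = 1] = p^{13} = (7/13)^{13} = 96889010407/302875106592253.
By linearity of expectation: E[X] = Σ_H E[X_H] = 239500800 · p^{13} = 239500800 · 96889010407/302875106592253 = 23204995503684825600/302875106592253.
Numerically: E[X] ≈ 76616.

E[X] = 239500800 · (7/13)^{13} = 23204995503684825600/302875106592253 ≈ 76616.


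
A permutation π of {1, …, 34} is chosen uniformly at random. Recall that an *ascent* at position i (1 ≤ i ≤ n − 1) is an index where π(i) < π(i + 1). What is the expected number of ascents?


Write X = Σ X_I over i = 1, …, 33, with X_I the indicator of one ascent.
There are 33 indicators.
For each fixed i, the pair (π(i), π(i+1)) is a uniformly random ordered pair of distinct values from {1, …, 34}; by symmetry P[π(i) < π(i+1)] = 1/2.
By linearity: E[X] = 33 · (1/2) = (34 − 1) · (1/2) = 33/2 ≈ 16.5000.

E[X] = 33/2 = 16.5000.


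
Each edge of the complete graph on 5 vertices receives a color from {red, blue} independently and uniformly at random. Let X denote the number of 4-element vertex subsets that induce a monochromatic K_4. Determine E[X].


Let X = Σ_S X_S over the C(5, 4) = 5 subsets S of size 4, where X_S = 1 if the K_4 on S is monochromatic.
For a fixed S, the K_4 on S has C(4, 2) = 6 edges. P[all 6 edges red] = (1/2)^6, and likewise for blue, so P[monochromatic] = 2·(1/2)^6 = 2^{1 − 6} = 1/32.
By linearity of expectation: E[X] = C(5, 4) · 2^{1 − 6} = 5 · 1/32 = 5/32.
Numerically: E[X] ≈ 0.156.

E[X] = C(5,4)·2^(1−C(4,2)) = 5/32 ≈ 0.156.


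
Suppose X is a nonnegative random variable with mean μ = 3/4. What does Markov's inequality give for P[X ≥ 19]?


μ = E[X] = 3/4, a = 19.
Markov: P[X ≥ 19] ≤ μ/a = (3/4)/19 = 3/76.
Numerically: ≈ 0.0395.
(Since a = 19 > μ = 0.7500, the bound 3/76 is < 1 and informative.)

P[X ≥ 19] ≤ 3/76 ≈ 0.0395.


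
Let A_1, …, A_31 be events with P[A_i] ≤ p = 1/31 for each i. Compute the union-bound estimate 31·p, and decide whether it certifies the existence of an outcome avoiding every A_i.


Union bound: P[∪_{i=1}^{31} A_i] ≤ Σ_i P[A_i] ≤ 31·p = 31·(1/31) = 1.
Numerically: 1 ≈ 1.0000.
Is 1 < 1? NO.
Since the bound 1 is ≥ 1, the union bound is uninformative here; it does NOT by itself certify existence.

31·p = 1 ≈ 1.0000; existence NOT certified by the union bound.


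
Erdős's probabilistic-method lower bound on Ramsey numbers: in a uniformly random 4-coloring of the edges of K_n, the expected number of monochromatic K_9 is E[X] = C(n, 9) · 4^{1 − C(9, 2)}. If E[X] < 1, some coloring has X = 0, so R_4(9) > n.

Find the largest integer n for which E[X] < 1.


We need C(n, 9) · 4^{1 − 36} < 1, i.e. C(n, 9) < 4^{36 − 1} = 1180591620717411303424.
Check values of n near the boundary:
  n = 911: C(911, 9) = 1144686900492291197405; 1144686900492291197405 < 1180591620717411303424? YES
  n = 912: C(912, 9) = 1156095740032081475120; 1156095740032081475120 < 1180591620717411303424? YES
  n = 913: C(913, 9) = 1167605542753639808390; 1167605542753639808390 < 1180591620717411303424? YES
  n = 914: C(914, 9) = 1179217089587653905932; 1179217089587653905932 < 1180591620717411303424? YES
  n = 915: C(915, 9) = 1190931166636537885130; 1190931166636537885130 < 1180591620717411303424? NO
  n = 916: C(916, 9) = 1202748565202942340440; 1202748565202942340440 < 1180591620717411303424? NO
The largest n with C(n, 9) < 1180591620717411303424 is n = 914 (where E[X] = 294804272396913476483/295147905179352825856 ≈ 0.999). Hence R_4(9) > 914, i.e. R_4(9) ≥ 915.

Largest n = 914; hence R_4(9) > 914.


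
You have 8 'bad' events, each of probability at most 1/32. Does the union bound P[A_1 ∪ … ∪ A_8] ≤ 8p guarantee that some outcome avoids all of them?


Union bound: P[∪_{i=1}^{8} A_i] ≤ Σ_i P[A_i] ≤ 8·p = 8·(1/32) = 1/4.
Numerically: 1/4 ≈ 0.2500000.
Is 1/4 < 1? YES.
Since P[∪ A_i] ≤ 1/4 < 1, the complement has P[∩ A_i^c] ≥ 1 − 1/4 = 3/4 > 0, so some outcome avoids every A_i.

8·p = 1/4 ≈ 0.2500000; existence CERTIFIED by the union bound.


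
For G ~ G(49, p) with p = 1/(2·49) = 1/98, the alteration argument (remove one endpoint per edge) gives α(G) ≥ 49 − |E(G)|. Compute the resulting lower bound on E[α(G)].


E[|E(G)|] = C(49, 2)·p = 1176 · (1/98) = 12.
E[α(G)] ≥ n − E[|E(G)|] = 49 − 12 = 37.
Numerically: ≈ 37.0000.
(This is only a lower bound; the true E[α(G)] may be larger.)

E[α(G)] ≥ 37 ≈ 37.0000.


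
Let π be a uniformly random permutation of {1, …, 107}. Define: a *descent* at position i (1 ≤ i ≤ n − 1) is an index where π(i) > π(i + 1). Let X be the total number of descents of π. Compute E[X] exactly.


Write X = Σ X_I over i = 1, …, 106, with X_I the indicator of one descent.
There are 106 indicators.
For each fixed i, the pair (π(i), π(i+1)) is a uniformly random ordered pair of distinct values from {1, …, 107}; by symmetry P[π(i) > π(i+1)] = 1/2.
By linearity: E[X] = 106 · (1/2) = (107 − 1) · (1/2) = 53 ≈ 53.000000.

E[X] = 53 = 53.000000.


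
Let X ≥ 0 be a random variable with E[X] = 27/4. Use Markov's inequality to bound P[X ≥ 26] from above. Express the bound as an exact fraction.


μ = E[X] = 27/4, a = 26.
Markov: P[X ≥ 26] ≤ μ/a = (27/4)/26 = 27/104.
Numerically: ≈ 0.2596.
(Since a = 26 > μ = 6.7500, the bound 27/104 is < 1 and informative.)

P[X ≥ 26] ≤ 27/104 ≈ 0.2596.


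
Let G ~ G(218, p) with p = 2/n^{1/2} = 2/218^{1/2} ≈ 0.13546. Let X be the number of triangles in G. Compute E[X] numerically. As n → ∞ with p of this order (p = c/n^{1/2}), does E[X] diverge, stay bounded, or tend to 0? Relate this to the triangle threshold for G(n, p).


Number of potential triangles: C(218, 3) = 1703016.
Each occurs with probability p³ ≈ (0.13546)³ ≈ 2.4854512e-03.
By linearity: E[X] = C(218, 3)·p³ ≈ 1703016 · 2.4854512e-03 ≈ 4232.76322.
Since α = 1/2 < 1, p = c/n^{1/2} ≫ 1/n is above the triangle threshold p ~ 1/n. Asymptotically E[X] ~ (c³/6)·n^{3(1−α)} = (2³/6)·n^{1.5} → ∞; triangles are abundant w.h.p.

E[X] ≈ 4232.76322; in regime p = Θ(1/n^{1/2}) E[X] diverges (above the triangle threshold p ~ 1/n).


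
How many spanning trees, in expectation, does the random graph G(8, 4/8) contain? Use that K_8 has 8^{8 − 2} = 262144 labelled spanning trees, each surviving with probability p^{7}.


K_8 has 8^{8 − 2} = 262144 labelled spanning trees.
For each such spanning tree H, let X_H = 1 if all 7 edges of H are present in G. Then P[X_H = 1] = p^{7} = (1/2)^{7} = 1/128.
By linearity: E[X] = Σ_H E[X_H] = 262144 · p^{7} = 262144 · 1/128 = 2048.
Numerically: E[X] ≈ 2048.

E[X] = 262144 · (1/2)^{7} = 2048 ≈ 2048.


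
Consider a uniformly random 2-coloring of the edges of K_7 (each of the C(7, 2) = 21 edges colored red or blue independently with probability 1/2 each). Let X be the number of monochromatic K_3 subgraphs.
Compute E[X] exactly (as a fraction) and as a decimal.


Let X = Σ_S X_S over the C(7, 3) = 35 subsets S of size 3, where X_S = 1 if the K_3 on S is monochromatic.
For a fixed S, the K_3 on S has C(3, 2) = 3 edges. P[all 3 edges red] = (1/2)^3, and likewise for blue, so P[monochromatic] = 2·(1/2)^3 = 2^{1 − 3} = 1/4.
Summing: E[X] = C(7, 3) · 2^{1 − 3} = 35 · 1/4 = 35/4.
Numerically: E[X] ≈ 8.750000.

E[X] = C(7,3)·2^(1−C(3,2)) = 35/4 ≈ 8.750000.


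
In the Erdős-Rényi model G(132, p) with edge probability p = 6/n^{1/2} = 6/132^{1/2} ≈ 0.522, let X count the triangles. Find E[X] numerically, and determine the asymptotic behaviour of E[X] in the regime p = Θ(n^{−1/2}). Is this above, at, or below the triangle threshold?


Number of potential triangles: C(132, 3) = 374660.
Each occurs with probability p³ ≈ (0.522)³ ≈ 1.42427e-01.
By linearity: E[X] = C(132, 3)·p³ ≈ 374660 · 1.42427e-01 ≈ 53361.765.
Since α = 1/2 < 1, p = c/n^{1/2} ≫ 1/n is above the triangle threshold p ~ 1/n. Asymptotically E[X] ~ (c³/6)·n^{3(1−α)} = (6³/6)·n^{1.5} → ∞; triangles are abundant w.h.p.

E[X] ≈ 53361.765; in regime p = Θ(1/n^{1/2}) E[X] diverges (above the triangle threshold p ~ 1/n).


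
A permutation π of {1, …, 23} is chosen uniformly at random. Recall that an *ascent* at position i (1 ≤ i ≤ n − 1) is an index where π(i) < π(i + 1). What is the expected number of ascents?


Write X = Σ X_I over i = 1, …, 22, with X_I the indicator of one ascent.
There are 22 indicators.
For each fixed i, the pair (π(i), π(i+1)) is a uniformly random ordered pair of distinct values from {1, …, 23}; by symmetry P[π(i) < π(i+1)] = 1/2.
By linearity: E[X] = 22 · (1/2) = (23 − 1) · (1/2) = 11 ≈ 11.000.

E[X] = 11 = 11.000.


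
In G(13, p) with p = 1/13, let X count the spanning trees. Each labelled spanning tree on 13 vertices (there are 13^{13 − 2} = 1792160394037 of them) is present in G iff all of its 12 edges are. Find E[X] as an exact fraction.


K_13 has 13^{13 − 2} = 1792160394037 labelled spanning trees.
For each such spanning tree H, let X_H = 1 if all 12 edges of H are present in G. Then P[X_H = 1] = p^{12} = (1/13)^{12} = 1/23298085122481.
Summing the indicators: E[X] = Σ_H E[X_H] = 1792160394037 · p^{12} = 1792160394037 · 1/23298085122481 = 1/13.
Numerically: E[X] ≈ 0.0769.

E[X] = 1792160394037 · (1/13)^{12} = 1/13 ≈ 0.0769.


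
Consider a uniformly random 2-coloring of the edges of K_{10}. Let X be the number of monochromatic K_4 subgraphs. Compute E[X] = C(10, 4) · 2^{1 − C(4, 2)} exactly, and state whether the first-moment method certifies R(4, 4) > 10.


E[X] = C(10, 4) · 2^{1 − 6} = 210 · 2^{−5} = 210/32.
As a reduced fraction: E[X] = 105/16 ≈ 6.562.
Is E[X] < 1? NO.
Since E[X] ≥ 1, the first-moment bound is inconclusive at n = 10; it does NOT by itself certify R(4, 4) > 10.

E[X] = 105/16 ≈ 6.562; E[X] ≥ 1; first-moment method inconclusive here.


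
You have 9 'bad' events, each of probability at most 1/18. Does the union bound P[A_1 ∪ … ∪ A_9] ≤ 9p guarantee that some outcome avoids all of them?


Union bound: P[∪_{i=1}^{9} A_i] ≤ Σ_i P[A_i] ≤ 9·p = 9·(1/18) = 1/2.
Numerically: 1/2 ≈ 0.500.
Is 1/2 < 1? YES.
Since P[∪ A_i] ≤ 1/2 < 1, the complement has P[∩ A_i^c] ≥ 1 − 1/2 = 1/2 > 0, so some outcome avoids every A_i.

9·p = 1/2 ≈ 0.500; existence CERTIFIED by the union bound.


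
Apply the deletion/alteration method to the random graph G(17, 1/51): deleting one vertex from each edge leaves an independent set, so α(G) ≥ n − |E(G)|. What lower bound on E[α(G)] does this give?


E[|E(G)|] = C(17, 2)·p = 136 · (1/51) = 8/3.
E[α(G)] ≥ n − E[|E(G)|] = 17 − 8/3 = 43/3.
Numerically: ≈ 14.333.
(This is only a lower bound; the true E[α(G)] may be larger.)

E[α(G)] ≥ 43/3 ≈ 14.333.


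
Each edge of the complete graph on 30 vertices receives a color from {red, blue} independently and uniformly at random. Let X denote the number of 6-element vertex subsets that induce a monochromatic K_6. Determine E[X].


Let X = Σ_S X_S over the C(30, 6) = 593775 subsets S of size 6, where X_S = 1 if the K_6 on S is monochromatic.
For a fixed S, the K_6 on S has C(6, 2) = 15 edges. P[all 15 edges red] = (1/2)^15, and likewise for blue, so P[monochromatic] = 2·(1/2)^15 = 2^{1 − 15} = 1/16384.
By linearity of expectation: E[X] = C(30, 6) · 2^{1 − 15} = 593775 · 1/16384 = 593775/16384.
Numerically: E[X] ≈ 36.2411.

E[X] = C(30,6)·2^(1−C(6,2)) = 593775/16384 ≈ 36.2411.


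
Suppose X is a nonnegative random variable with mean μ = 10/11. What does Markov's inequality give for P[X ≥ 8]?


μ = E[X] = 10/11, a = 8.
Markov: P[X ≥ 8] ≤ μ/a = (10/11)/8 = 5/44.
Numerically: ≈ 0.1136.
(Since a = 8 > μ = 0.9091, the bound 5/44 is < 1 and informative.)

P[X ≥ 8] ≤ 5/44 ≈ 0.1136.


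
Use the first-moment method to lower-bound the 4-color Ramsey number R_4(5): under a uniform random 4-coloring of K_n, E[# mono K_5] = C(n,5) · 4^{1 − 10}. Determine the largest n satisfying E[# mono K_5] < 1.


We need C(n, 5) · 4^{1 − 10} < 1, i.e. C(n, 5) < 4^{10 − 1} = 262144.
Check values of n near the boundary:
  n = 32: C(32, 5) = 201376; 201376 < 262144? YES
  n = 33: C(33, 5) = 237336; 237336 < 262144? YES
  n = 34: C(34, 5) = 278256; 278256 < 262144? NO
The largest n with C(n, 5) < 262144 is n = 33 (where E[X] = 29667/32768 ≈ 0.905). Hence R_4(5) > 33, i.e. R_4(5) ≥ 34.

Largest n = 33; hence R_4(5) > 33.


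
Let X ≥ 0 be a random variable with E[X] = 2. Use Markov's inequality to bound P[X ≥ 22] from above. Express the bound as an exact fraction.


μ = E[X] = 2, a = 22.
Markov: P[X ≥ 22] ≤ μ/a = (2)/22 = 1/11.
Numerically: ≈ 0.09091.
(Since a = 22 > μ = 2.00000, the bound 1/11 is < 1 and informative.)

P[X ≥ 22] ≤ 1/11 ≈ 0.09091.


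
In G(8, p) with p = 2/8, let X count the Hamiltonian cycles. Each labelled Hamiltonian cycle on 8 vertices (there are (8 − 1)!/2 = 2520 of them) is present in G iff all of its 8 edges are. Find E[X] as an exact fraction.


K_8 has (8 − 1)!/2 = 2520 labelled Hamiltonian cycles.
For each such Hamiltonian cycle H, let X_H = 1 if all 8 edges of H are present in G. Then P[X_H = 1] = p^{8} = (1/4)^{8} = 1/65536.
Summing the indicators: E[X] = Σ_H E[X_H] = 2520 · p^{8} = 2520 · 1/65536 = 315/8192.
Numerically: E[X] ≈ 0.0384521.

E[X] = 2520 · (1/4)^{8} = 315/8192 ≈ 0.0384521.


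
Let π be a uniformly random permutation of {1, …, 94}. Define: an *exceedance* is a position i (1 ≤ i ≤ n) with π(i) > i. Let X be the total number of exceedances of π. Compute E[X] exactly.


Write X = Σ_{i=1}^{94} X_i, where X_i = 1_{π(i) > i}.
For each fixed i, π(i) is uniform over {1, …, 94} (marginal of a uniform permutation), so P[π(i) > i] = (n − i)/n. Summing: Σ_{i=1}^{94} (n − i)/n = (0 + 1 + … + 93)/94 = 94(94 − 1)/(2·94) = (94 − 1)/2.
Hence E[X] = Σ_{i=1}^{94} (94 − i)/94 = 93/2 ≈ 46.5000.

E[X] = 93/2 = 46.5000.


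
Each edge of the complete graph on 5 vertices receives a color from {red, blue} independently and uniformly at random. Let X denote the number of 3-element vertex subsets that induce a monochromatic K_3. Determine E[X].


Let X = Σ_S X_S over the C(5, 3) = 10 subsets S of size 3, where X_S = 1 if the K_3 on S is monochromatic.
For a fixed S, the K_3 on S has C(3, 2) = 3 edges. P[all 3 edges red] = (1/2)^3, and likewise for blue, so P[monochromatic] = 2·(1/2)^3 = 2^{1 − 3} = 1/4.
By linearity of expectation: E[X] = C(5, 3) · 2^{1 − 3} = 10 · 1/4 = 5/2.
Numerically: E[X] ≈ 2.5000.

E[X] = C(5,3)·2^(1−C(3,2)) = 5/2 ≈ 2.5000.


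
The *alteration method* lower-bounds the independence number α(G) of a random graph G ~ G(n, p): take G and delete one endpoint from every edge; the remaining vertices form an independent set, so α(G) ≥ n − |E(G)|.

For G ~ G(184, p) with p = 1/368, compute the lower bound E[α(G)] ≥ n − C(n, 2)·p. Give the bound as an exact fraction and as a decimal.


E[|E(G)|] = C(184, 2)·p = 16836 · (1/368) = 183/4.
E[α(G)] ≥ n − E[|E(G)|] = 184 − 183/4 = 553/4.
Numerically: ≈ 138.250000.
(This is only a lower bound; the true E[α(G)] may be larger.)

E[α(G)] ≥ 553/4 ≈ 138.250000.


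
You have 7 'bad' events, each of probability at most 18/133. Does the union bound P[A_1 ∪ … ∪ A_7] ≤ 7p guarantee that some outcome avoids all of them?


Union bound: P[∪_{i=1}^{7} A_i] ≤ Σ_i P[A_i] ≤ 7·p = 7·(18/133) = 18/19.
Numerically: 18/19 ≈ 0.947368.
Is 18/19 < 1? YES.
Since P[∪ A_i] ≤ 18/19 < 1, the complement has P[∩ A_i^c] ≥ 1 − 18/19 = 1/19 > 0, so some outcome avoids every A_i.

7·p = 18/19 ≈ 0.947368; existence CERTIFIED by the union bound.


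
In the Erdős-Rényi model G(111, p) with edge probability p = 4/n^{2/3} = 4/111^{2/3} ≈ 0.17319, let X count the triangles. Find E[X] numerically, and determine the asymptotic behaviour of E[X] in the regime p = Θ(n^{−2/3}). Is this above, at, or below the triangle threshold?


Number of potential triangles: C(111, 3) = 221815.
Each occurs with probability p³ ≈ (0.17319)³ ≈ 5.1943836e-03.
By linearity: E[X] = C(111, 3)·p³ ≈ 221815 · 5.1943836e-03 ≈ 1152.19219.
Since α = 2/3 < 1, p = c/n^{2/3} ≫ 1/n is above the triangle threshold p ~ 1/n. Asymptotically E[X] ~ (c³/6)·n^{3(1−α)} = (4³/6)·n^{1} → ∞; triangles are abundant w.h.p.

E[X] ≈ 1152.19219; in regime p = Θ(1/n^{2/3}) E[X] diverges (above the triangle threshold p ~ 1/n).


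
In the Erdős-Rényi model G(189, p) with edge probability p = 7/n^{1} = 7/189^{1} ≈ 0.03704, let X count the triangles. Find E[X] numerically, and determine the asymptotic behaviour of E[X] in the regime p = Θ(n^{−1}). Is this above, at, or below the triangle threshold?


Number of potential triangles: C(189, 3) = 1107414.
Each occurs with probability p³ ≈ (0.03704)³ ≈ 5.080526e-05.
By linearity: E[X] = C(189, 3)·p³ ≈ 1107414 · 5.080526e-05 ≈ 56.2625.
Here α = 1, so p = 7/n is exactly at the triangle threshold p ~ 1/n. Asymptotically E[X] → c³/6 = 7³/6 = 343/6 ≈ 57.1667, a bounded constant. In this regime the triangle count is asymptotically Poisson(c³/6).

E[X] ≈ 56.2625; in regime p = Θ(1/n^{1}) E[X] stays bounded (at the triangle threshold p ~ 1/n).


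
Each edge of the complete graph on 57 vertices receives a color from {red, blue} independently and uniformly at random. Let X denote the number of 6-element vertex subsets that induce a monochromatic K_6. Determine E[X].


Let X = Σ_S X_S over the C(57, 6) = 36288252 subsets S of size 6, where X_S = 1 if the K_6 on S is monochromatic.
For a fixed S, the K_6 on S has C(6, 2) = 15 edges. P[all 15 edges red] = (1/2)^15, and likewise for blue, so P[monochromatic] = 2·(1/2)^15 = 2^{1 − 15} = 1/16384.
By linearity of expectation: E[X] = C(57, 6) · 2^{1 − 15} = 36288252 · 1/16384 = 9072063/4096.
Numerically: E[X] ≈ 2214.8591.

E[X] = C(57,6)·2^(1−C(6,2)) = 9072063/4096 ≈ 2214.8591.
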